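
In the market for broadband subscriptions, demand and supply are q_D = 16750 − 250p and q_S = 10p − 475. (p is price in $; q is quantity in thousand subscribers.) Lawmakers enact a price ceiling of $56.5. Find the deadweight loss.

In inverse form: demand p = 67 − 0.004q, supply p = 47.5 + 0.1q.
Competitive equilibrium: 67 − 0.004q = 47.5 + 0.1q → q* = 187.5, p* = 66.25.
At the ceiling p = 56.5, quantity supplied = (56.5 − 47.5)/0.1 = 90.
Willingness to pay at q' = 90: 67 − 0.004·90 = 66.64.
Δq = 187.5 − 90 = 97.5; wedge = 66.64 − 56.5 = 10.14.
DWL = ½ × 97.5 × 10.14 = $494.325 thousand.

$494.325 thousand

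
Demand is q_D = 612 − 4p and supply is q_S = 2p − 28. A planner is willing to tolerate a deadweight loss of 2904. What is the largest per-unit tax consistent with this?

66

In inverse form: demand p = 153 − 0.25q, supply p = 14 + 0.5q.
Competitive equilibrium: 153 − 0.25q = 14 + 0.5q → q* = 185.3333, p* = 106.6667.
A tax t gives Δq = t/0.75 and wedge t, so DWL = t²/1.5.
t²/1.5 = 2904 → t² = 4356 → t = 66.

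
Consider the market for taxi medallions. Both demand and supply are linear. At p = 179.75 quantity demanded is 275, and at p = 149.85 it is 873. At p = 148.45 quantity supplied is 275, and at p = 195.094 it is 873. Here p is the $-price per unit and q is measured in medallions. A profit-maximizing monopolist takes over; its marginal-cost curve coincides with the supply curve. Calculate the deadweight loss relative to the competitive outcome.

Demand slope = (149.85 − 179.75)/(873 − 275) = −0.05, so p = 193.5 − 0.05q.
Supply slope = (195.094 − 148.45)/(873 − 275) = 0.078, so p = 127 + 0.078q.
Competitive equilibrium: 193.5 − 0.05q = 127 + 0.078q → q* = 519.53125, p* = 167.52344.
Marginal revenue: MR = 193.5 − 0.1q. Set MR = MC: 193.5 − 0.1q = 127 + 0.078q → q_m = 373.59551.
Price p_m = 193.5 − 0.05·373.59551 = 174.82022; MC(q_m) = 127 + 0.078·373.59551 = 156.14045.
Competitive q* = 519.53125, so Δq = 145.93574; wedge = 174.82022 − 156.14045 = 18.67977.
Welfare loss = ½ × 145.93574 × 18.67977 = $1363.02.

$1363.02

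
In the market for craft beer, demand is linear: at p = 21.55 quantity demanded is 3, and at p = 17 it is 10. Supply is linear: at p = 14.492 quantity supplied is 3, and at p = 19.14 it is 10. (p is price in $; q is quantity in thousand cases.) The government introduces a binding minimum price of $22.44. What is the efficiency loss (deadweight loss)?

$29.85 thousand

Demand slope = (17 − 21.55)/(10 − 3) = −0.65, so p = 23.5 − 0.65q.
Supply slope = (19.14 − 14.492)/(10 − 3) = 0.664, so p = 12.5 + 0.664q.
Competitive equilibrium: 23.5 − 0.65q = 12.5 + 0.664q → q* = 8.3714, p* = 18.0586.
At the floor p = 22.44, quantity demanded = (23.5 − 22.44)/0.65 = 1.6308.
Sellers' marginal cost at q' = 1.6308: 12.5 + 0.664·1.6308 = 13.5829.
Δq = 8.3714 − 1.6308 = 6.7406; wedge = 22.44 − 13.5829 = 8.8571.
Deadweight loss = ½ × 6.7406 × 8.8571 = $29.85 thousand.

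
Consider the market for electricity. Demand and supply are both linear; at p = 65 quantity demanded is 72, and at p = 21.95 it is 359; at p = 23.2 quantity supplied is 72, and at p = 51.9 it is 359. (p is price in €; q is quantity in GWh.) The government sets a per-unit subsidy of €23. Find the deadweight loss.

€1058

Demand slope = (21.95 − 65)/(359 − 72) = −0.15, so p = 75.8 − 0.15q.
Supply slope = (51.9 − 23.2)/(359 − 72) = 0.1, so p = 16 + 0.1q.
Competitive equilibrium: 75.8 − 0.15q = 16 + 0.1q → q* = 239.2, p* = 39.92.
The subsidy lowers effective supply by 23: p = 0.1q − 7.
New quantity: 75.8 − 0.15q = 0.1q − 7 → q' = 331.2.
Overproduction Δq = 331.2 − 239.2 = 92; wedge = subsidy = 23.
Welfare loss = ½ × 92 × 23 = €1058.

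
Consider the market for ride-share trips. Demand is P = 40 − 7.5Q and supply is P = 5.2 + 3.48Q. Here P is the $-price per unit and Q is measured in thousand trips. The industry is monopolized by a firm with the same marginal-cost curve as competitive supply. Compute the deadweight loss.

Competitive equilibrium: 40 − 7.5Q = 5.2 + 3.48Q → Q* = 3.1694, P* = 16.2295.
Marginal revenue: MR = 40 − 15Q. Set MR = MC: 40 − 15Q = 5.2 + 3.48Q → Q_m = 1.8831.
Price P_m = 40 − 7.5·1.8831 = 25.8768; MC(Q_m) = 5.2 + 3.48·1.8831 = 11.7532.
Competitive Q* = 3.1694, so ΔQ = 1.2863; wedge = 25.8768 − 11.7532 = 14.1236.
The triangle = ½ × 1.2863 × 14.1236 = $9.08 thousand.

$9.08 thousand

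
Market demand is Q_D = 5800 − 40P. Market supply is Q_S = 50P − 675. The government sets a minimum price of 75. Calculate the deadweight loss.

In inverse form: demand P = 145 − 0.025Q, supply P = 13.5 + 0.02Q.
Competitive equilibrium: 145 − 0.025Q = 13.5 + 0.02Q → Q* = 2922.2222, P* = 71.9444.
At the floor P = 75, quantity demanded = (145 − 75)/0.025 = 2800.
Sellers' marginal cost at Q' = 2800: 13.5 + 0.02·2800 = 69.5.
ΔQ = 2922.2222 − 2800 = 122.2222; wedge = 75 − 69.5 = 5.5.
Welfare loss = ½ × 122.2222 × 5.5 = 336.11.

336.11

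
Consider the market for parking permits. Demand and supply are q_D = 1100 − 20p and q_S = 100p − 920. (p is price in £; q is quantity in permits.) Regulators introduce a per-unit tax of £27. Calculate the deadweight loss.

In inverse form: demand p = 55 − 0.05q, supply p = 9.2 + 0.01q.
Competitive equilibrium: 55 − 0.05q = 9.2 + 0.01q → q* = 763.3333, p* = 16.8333.
With the tax, the buyer price exceeds the seller price by 27: (55 − 0.05q) − (9.2 + 0.01q) = 27 → q' = 313.3333.
Δq = 763.3333 − 313.3333 = 450; the wedge equals the tax, 27.
Welfare loss = ½ × 450 × 27 = £6075.

£6075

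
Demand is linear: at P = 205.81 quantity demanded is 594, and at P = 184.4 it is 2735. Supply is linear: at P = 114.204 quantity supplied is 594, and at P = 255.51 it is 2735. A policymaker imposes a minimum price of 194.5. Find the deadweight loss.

Demand slope = (184.4 − 205.81)/(2735 − 594) = −0.01, so P = 211.75 − 0.01Q.
Supply slope = (255.51 − 114.204)/(2735 − 594) = 0.066, so P = 75 + 0.066Q.
Competitive equilibrium: 211.75 − 0.01Q = 75 + 0.066Q → Q* = 1799.3421, P* = 193.7566.
At the floor P = 194.5, quantity demanded = (211.75 − 194.5)/0.01 = 1725.
Sellers' marginal cost at Q' = 1725: 75 + 0.066·1725 = 188.85.
ΔQ = 1799.3421 − 1725 = 74.3421; wedge = 194.5 − 188.85 = 5.65.
Deadweight loss = ½ × 74.3421 × 5.65 = 210.02.

210.02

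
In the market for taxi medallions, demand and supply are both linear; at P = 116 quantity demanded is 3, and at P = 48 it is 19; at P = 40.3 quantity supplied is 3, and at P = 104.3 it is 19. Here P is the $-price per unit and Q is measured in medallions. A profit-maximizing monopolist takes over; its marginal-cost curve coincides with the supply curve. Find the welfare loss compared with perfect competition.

Demand slope = (48 − 116)/(19 − 3) = −4.25, so P = 128.75 − 4.25Q.
Supply slope = (104.3 − 40.3)/(19 − 3) = 4, so P = 28.3 + 4Q.
Competitive equilibrium: 128.75 − 4.25Q = 28.3 + 4Q → Q* = 12.1758, P* = 77.003.
Marginal revenue: MR = 128.75 − 8.5Q. Set MR = MC: 128.75 − 8.5Q = 28.3 + 4Q → Q_m = 8.036.
Price P_m = 128.75 − 4.25·8.036 = 94.597; MC(Q_m) = 28.3 + 4·8.036 = 60.444.
Competitive Q* = 12.1758, so ΔQ = 4.1398; wedge = 94.597 − 60.444 = 34.153.
The triangle = ½ × 4.1398 × 34.153 = $70.69.

$70.69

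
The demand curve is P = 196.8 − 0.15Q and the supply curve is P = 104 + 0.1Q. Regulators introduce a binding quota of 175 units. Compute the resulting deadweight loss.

Competitive equilibrium: 196.8 − 0.15Q = 104 + 0.1Q → Q* = 371.2, P* = 141.12.
At Q = 175: demand price = 196.8 − 0.15·175 = 170.55; supply price = 104 + 0.1·175 = 121.5.
ΔQ = 371.2 − 175 = 196.2; wedge = 170.55 − 121.5 = 49.05.
DWL = ½ × 196.2 × 49.05 = 4811.805.

4811.805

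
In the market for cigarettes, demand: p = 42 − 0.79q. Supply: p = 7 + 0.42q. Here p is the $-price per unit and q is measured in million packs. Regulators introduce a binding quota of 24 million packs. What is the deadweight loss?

Competitive equilibrium: 42 − 0.79q = 7 + 0.42q → q* = 28.9256, p* = 19.1488.
At q = 24: demand price = 42 − 0.79·24 = 23.04; supply price = 7 + 0.42·24 = 17.08.
Δq = 28.9256 − 24 = 4.9256; wedge = 23.04 − 17.08 = 5.96.
Deadweight loss = ½ × 4.9256 × 5.96 = $14.68 million.

$14.68 million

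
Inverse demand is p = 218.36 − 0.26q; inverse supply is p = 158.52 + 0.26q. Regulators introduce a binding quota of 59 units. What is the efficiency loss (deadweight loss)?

817.60

Competitive equilibrium: 218.36 − 0.26q = 158.52 + 0.26q → q* = 115.0769, p* = 188.44.
At q = 59: demand price = 218.36 − 0.26·59 = 203.02; supply price = 158.52 + 0.26·59 = 173.86.
Δq = 115.0769 − 59 = 56.0769; wedge = 203.02 − 173.86 = 29.16.
The triangle = ½ × 56.0769 × 29.16 = 817.60.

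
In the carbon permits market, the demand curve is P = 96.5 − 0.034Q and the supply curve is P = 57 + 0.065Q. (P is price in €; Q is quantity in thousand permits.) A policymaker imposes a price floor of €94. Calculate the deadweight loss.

€5243.26 thousand

Competitive equilibrium: 96.5 − 0.034Q = 57 + 0.065Q → Q* = 398.9899, P* = 82.93434.
At the floor P = 94, quantity demanded = (96.5 − 94)/0.034 = 73.52941.
Sellers' marginal cost at Q' = 73.52941: 57 + 0.065·73.52941 = 61.77941.
ΔQ = 398.9899 − 73.52941 = 325.46049; wedge = 94 − 61.77941 = 32.22059.
The triangle = ½ × 325.46049 × 32.22059 = €5243.26 thousand.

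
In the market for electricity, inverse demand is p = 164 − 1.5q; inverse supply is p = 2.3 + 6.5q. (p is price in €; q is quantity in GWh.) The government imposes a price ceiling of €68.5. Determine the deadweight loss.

Competitive equilibrium: 164 − 1.5q = 2.3 + 6.5q → q* = 20.2125, p* = 133.6813.
At the ceiling p = 68.5, quantity supplied = (68.5 − 2.3)/6.5 = 10.1846.
Willingness to pay at q' = 10.1846: 164 − 1.5·10.1846 = 148.7231.
Δq = 20.2125 − 10.1846 = 10.0279; wedge = 148.7231 − 68.5 = 80.2231.
DWL = ½ × 10.0279 × 80.2231 = €402.23.

€402.23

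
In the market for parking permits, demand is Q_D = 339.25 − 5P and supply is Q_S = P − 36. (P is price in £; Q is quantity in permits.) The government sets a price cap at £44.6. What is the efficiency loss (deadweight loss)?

£193.14

In inverse form: demand P = 67.85 − 0.2Q, supply P = 36 + Q.
Competitive equilibrium: 67.85 − 0.2Q = 36 + Q → Q* = 26.5417, P* = 62.5417.
At the ceiling P = 44.6, quantity supplied = (44.6 − 36)/1 = 8.6.
Willingness to pay at Q' = 8.6: 67.85 − 0.2·8.6 = 66.13.
ΔQ = 26.5417 − 8.6 = 17.9417; wedge = 66.13 − 44.6 = 21.53.
Deadweight loss = ½ × 17.9417 × 21.53 = £193.14.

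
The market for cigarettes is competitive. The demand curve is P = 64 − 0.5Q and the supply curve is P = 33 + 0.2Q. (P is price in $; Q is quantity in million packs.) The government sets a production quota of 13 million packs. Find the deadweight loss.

Competitive equilibrium: 64 − 0.5Q = 33 + 0.2Q → Q* = 44.2857, P* = 41.8571.
At Q = 13: demand price = 64 − 0.5·13 = 57.5; supply price = 33 + 0.2·13 = 35.6.
ΔQ = 44.2857 − 13 = 31.2857; wedge = 57.5 − 35.6 = 21.9.
Welfare loss = ½ × 31.2857 × 21.9 = $342.58 million.

$342.58 million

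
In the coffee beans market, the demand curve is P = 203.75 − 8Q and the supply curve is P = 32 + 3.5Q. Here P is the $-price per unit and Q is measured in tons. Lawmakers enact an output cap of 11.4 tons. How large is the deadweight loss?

$71.84

Competitive equilibrium: 203.75 − 8Q = 32 + 3.5Q → Q* = 14.9348, P* = 84.2717.
At Q = 11.4: demand price = 203.75 − 8·11.4 = 112.55; supply price = 32 + 3.5·11.4 = 71.9.
ΔQ = 14.9348 − 11.4 = 3.5348; wedge = 112.55 − 71.9 = 40.65.
The triangle = ½ × 3.5348 × 40.65 = $71.84.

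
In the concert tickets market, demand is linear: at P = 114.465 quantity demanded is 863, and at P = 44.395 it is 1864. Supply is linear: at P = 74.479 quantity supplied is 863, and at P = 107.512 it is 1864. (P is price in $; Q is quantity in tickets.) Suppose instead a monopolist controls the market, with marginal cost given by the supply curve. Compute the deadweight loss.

Demand slope = (44.395 − 114.465)/(1864 − 863) = −0.07, so P = 174.875 − 0.07Q.
Supply slope = (107.512 − 74.479)/(1864 − 863) = 0.033, so P = 46 + 0.033Q.
Competitive equilibrium: 174.875 − 0.07Q = 46 + 0.033Q → Q* = 1251.21359, P* = 87.29005.
Marginal revenue: MR = 174.875 − 0.14Q. Set MR = MC: 174.875 − 0.14Q = 46 + 0.033Q → Q_m = 744.9422.
Price P_m = 174.875 − 0.07·744.9422 = 122.72905; MC(Q_m) = 46 + 0.033·744.9422 = 70.58309.
Competitive Q* = 1251.21359, so ΔQ = 506.27139; wedge = 122.72905 − 70.58309 = 52.14596.
Deadweight loss = ½ × 506.27139 × 52.14596 = $13200.

$13200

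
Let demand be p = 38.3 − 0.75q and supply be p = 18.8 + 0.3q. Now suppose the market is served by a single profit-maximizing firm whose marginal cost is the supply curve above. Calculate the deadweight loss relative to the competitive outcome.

31.44

Competitive equilibrium: 38.3 − 0.75q = 18.8 + 0.3q → q* = 18.5714, p* = 24.3714.
Marginal revenue: MR = 38.3 − 1.5q. Set MR = MC: 38.3 − 1.5q = 18.8 + 0.3q → q_m = 10.8333.
Price p_m = 38.3 − 0.75·10.8333 = 30.175; MC(q_m) = 18.8 + 0.3·10.8333 = 22.05.
Competitive q* = 18.5714, so Δq = 7.7381; wedge = 30.175 − 22.05 = 8.125.
Deadweight loss = ½ × 7.7381 × 8.125 = 31.44.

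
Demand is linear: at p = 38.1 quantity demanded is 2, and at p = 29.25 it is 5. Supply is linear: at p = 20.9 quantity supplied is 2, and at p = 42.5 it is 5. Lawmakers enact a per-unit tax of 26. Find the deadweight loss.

Demand slope = (29.25 − 38.1)/(5 − 2) = −2.95, so p = 44 − 2.95q.
Supply slope = (42.5 − 20.9)/(5 − 2) = 7.2, so p = 6.5 + 7.2q.
Competitive equilibrium: 44 − 2.95q = 6.5 + 7.2q → q* = 3.6946, p* = 33.101.
With the tax, the buyer price exceeds the seller price by 26: (44 − 2.95q) − (6.5 + 7.2q) = 26 → q' = 1.133.
Δq = 3.6946 − 1.133 = 2.5616; the wedge equals the tax, 26.
Welfare loss = ½ × 2.5616 × 26 = 33.30.

33.30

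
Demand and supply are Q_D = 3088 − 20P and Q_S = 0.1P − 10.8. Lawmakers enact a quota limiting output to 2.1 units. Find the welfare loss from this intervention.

In inverse form: demand P = 154.4 − 0.05Q, supply P = 108 + 10Q.
Competitive equilibrium: 154.4 − 0.05Q = 108 + 10Q → Q* = 4.6169, P* = 154.1692.
At Q = 2.1: demand price = 154.4 − 0.05·2.1 = 154.295; supply price = 108 + 10·2.1 = 129.
ΔQ = 4.6169 − 2.1 = 2.5169; wedge = 154.295 − 129 = 25.295.
Deadweight loss = ½ × 2.5169 × 25.295 = 31.83.

31.83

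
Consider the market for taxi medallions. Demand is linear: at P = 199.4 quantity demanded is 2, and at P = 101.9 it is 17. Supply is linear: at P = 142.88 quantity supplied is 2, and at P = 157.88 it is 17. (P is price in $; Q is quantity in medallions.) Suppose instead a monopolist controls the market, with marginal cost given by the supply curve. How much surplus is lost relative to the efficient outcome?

$73.51

Demand slope = (101.9 − 199.4)/(17 − 2) = −6.5, so P = 212.4 − 6.5Q.
Supply slope = (157.88 − 142.88)/(17 − 2) = 1, so P = 140.88 + Q.
Competitive equilibrium: 212.4 − 6.5Q = 140.88 + Q → Q* = 9.536, P* = 150.416.
Marginal revenue: MR = 212.4 − 13Q. Set MR = MC: 212.4 − 13Q = 140.88 + Q → Q_m = 5.1086.
Price P_m = 212.4 − 6.5·5.1086 = 179.1941; MC(Q_m) = 140.88 + 1·5.1086 = 145.9886.
Competitive Q* = 9.536, so ΔQ = 4.4274; wedge = 179.1941 − 145.9886 = 33.2055.
Welfare loss = ½ × 4.4274 × 33.2055 = $73.51.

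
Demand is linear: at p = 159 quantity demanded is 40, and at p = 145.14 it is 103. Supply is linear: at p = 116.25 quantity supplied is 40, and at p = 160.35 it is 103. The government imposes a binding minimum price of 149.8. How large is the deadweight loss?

Demand slope = (145.14 − 159)/(103 − 40) = −0.22, so p = 167.8 − 0.22q.
Supply slope = (160.35 − 116.25)/(103 − 40) = 0.7, so p = 88.25 + 0.7q.
Competitive equilibrium: 167.8 − 0.22q = 88.25 + 0.7q → q* = 86.4674, p* = 148.7772.
At the floor p = 149.8, quantity demanded = (167.8 − 149.8)/0.22 = 81.8182.
Sellers' marginal cost at q' = 81.8182: 88.25 + 0.7·81.8182 = 145.5227.
Δq = 86.4674 − 81.8182 = 4.6492; wedge = 149.8 − 145.5227 = 4.2773.
Welfare loss = ½ × 4.6492 × 4.2773 = 9.94.

9.94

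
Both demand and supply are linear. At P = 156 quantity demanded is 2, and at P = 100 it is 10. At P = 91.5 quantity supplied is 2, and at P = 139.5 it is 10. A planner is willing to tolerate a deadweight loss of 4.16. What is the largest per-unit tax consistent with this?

10.4

Demand slope = (100 − 156)/(10 − 2) = −7, so P = 170 − 7Q.
Supply slope = (139.5 − 91.5)/(10 − 2) = 6, so P = 79.5 + 6Q.
Competitive equilibrium: 170 − 7Q = 79.5 + 6Q → Q* = 6.9615, P* = 121.2692.
A tax t gives ΔQ = t/13 and wedge t, so DWL = t²/26.
t²/26 = 4.16 → t² = 108.16 → t = 10.4.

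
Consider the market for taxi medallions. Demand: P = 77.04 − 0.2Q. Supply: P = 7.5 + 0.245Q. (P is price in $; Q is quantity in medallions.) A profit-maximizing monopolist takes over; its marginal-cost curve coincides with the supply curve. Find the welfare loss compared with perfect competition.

Competitive equilibrium: 77.04 − 0.2Q = 7.5 + 0.245Q → Q* = 156.2697, P* = 45.7861.
Marginal revenue: MR = 77.04 − 0.4Q. Set MR = MC: 77.04 − 0.4Q = 7.5 + 0.245Q → Q_m = 107.814.
Price P_m = 77.04 − 0.2·107.814 = 55.4772; MC(Q_m) = 7.5 + 0.245·107.814 = 33.9144.
Competitive Q* = 156.2697, so ΔQ = 48.4557; wedge = 55.4772 − 33.9144 = 21.5628.
The triangle = ½ × 48.4557 × 21.5628 = $522.42.

$522.42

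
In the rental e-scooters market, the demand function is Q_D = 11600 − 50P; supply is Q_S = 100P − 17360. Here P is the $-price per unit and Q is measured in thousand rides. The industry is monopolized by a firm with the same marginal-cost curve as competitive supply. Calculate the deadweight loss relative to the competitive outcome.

In inverse form: demand P = 232 − 0.02Q, supply P = 173.6 + 0.01Q.
Competitive equilibrium: 232 − 0.02Q = 173.6 + 0.01Q → Q* = 1946.6667, P* = 193.0667.
Marginal revenue: MR = 232 − 0.04Q. Set MR = MC: 232 − 0.04Q = 173.6 + 0.01Q → Q_m = 1168.
Price P_m = 232 − 0.02·1168 = 208.64; MC(Q_m) = 173.6 + 0.01·1168 = 185.28.
Competitive Q* = 1946.6667, so ΔQ = 778.6667; wedge = 208.64 − 185.28 = 23.36.
The triangle = ½ × 778.6667 × 23.36 = $9094.83 thousand.

$9094.83 thousand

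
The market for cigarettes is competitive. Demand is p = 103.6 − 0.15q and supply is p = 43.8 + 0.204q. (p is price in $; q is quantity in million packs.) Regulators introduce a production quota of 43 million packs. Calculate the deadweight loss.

Competitive equilibrium: 103.6 − 0.15q = 43.8 + 0.204q → q* = 168.9266, p* = 78.261.
At q = 43: demand price = 103.6 − 0.15·43 = 97.15; supply price = 43.8 + 0.204·43 = 52.572.
Δq = 168.9266 − 43 = 125.9266; wedge = 97.15 − 52.572 = 44.578.
DWL = ½ × 125.9266 × 44.578 = $2806.78 million.

$2806.78 million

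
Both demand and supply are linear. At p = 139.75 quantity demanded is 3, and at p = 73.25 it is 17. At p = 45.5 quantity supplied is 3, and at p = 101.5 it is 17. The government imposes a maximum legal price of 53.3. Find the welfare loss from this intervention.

340.45

Demand slope = (73.25 − 139.75)/(17 − 3) = −4.75, so p = 154 − 4.75q.
Supply slope = (101.5 − 45.5)/(17 − 3) = 4, so p = 33.5 + 4q.
Competitive equilibrium: 154 − 4.75q = 33.5 + 4q → q* = 13.7714, p* = 88.5857.
At the ceiling p = 53.3, quantity supplied = (53.3 − 33.5)/4 = 4.95.
Willingness to pay at q' = 4.95: 154 − 4.75·4.95 = 130.4875.
Δq = 13.7714 − 4.95 = 8.8214; wedge = 130.4875 − 53.3 = 77.1875.
DWL = ½ × 8.8214 × 77.1875 = 340.45.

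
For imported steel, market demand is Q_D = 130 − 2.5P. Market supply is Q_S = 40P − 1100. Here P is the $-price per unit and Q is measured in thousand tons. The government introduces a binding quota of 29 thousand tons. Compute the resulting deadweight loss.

In inverse form: demand P = 52 − 0.4Q, supply P = 27.5 + 0.025Q.
Competitive equilibrium: 52 − 0.4Q = 27.5 + 0.025Q → Q* = 57.6471, P* = 28.9412.
At Q = 29: demand price = 52 − 0.4·29 = 40.4; supply price = 27.5 + 0.025·29 = 28.225.
ΔQ = 57.6471 − 29 = 28.6471; wedge = 40.4 − 28.225 = 12.175.
DWL = ½ × 28.6471 × 12.175 = $174.39 thousand.

$174.39 thousand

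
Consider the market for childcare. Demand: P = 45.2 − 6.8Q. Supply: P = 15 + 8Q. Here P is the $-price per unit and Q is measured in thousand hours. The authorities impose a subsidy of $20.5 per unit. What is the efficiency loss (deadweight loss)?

$14.20 thousand

Competitive equilibrium: 45.2 − 6.8Q = 15 + 8Q → Q* = 2.0405, P* = 31.3243.
The subsidy lowers effective supply by 20.5: P = 8Q − 5.5.
New quantity: 45.2 − 6.8Q = 8Q − 5.5 → Q' = 3.4257.
Overproduction ΔQ = 3.4257 − 2.0405 = 1.3852; wedge = subsidy = 20.5.
Deadweight loss = ½ × 1.3852 × 20.5 = $14.20 thousand.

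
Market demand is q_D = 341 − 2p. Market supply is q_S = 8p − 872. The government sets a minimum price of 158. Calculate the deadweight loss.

In inverse form: demand p = 170.5 − 0.5q, supply p = 109 + 0.125q.
Competitive equilibrium: 170.5 − 0.5q = 109 + 0.125q → q* = 98.4, p* = 121.3.
At the floor p = 158, quantity demanded = (170.5 − 158)/0.5 = 25.
Sellers' marginal cost at q' = 25: 109 + 0.125·25 = 112.125.
Δq = 98.4 − 25 = 73.4; wedge = 158 − 112.125 = 45.875.
Welfare loss = ½ × 73.4 × 45.875 = 1683.61.

1683.61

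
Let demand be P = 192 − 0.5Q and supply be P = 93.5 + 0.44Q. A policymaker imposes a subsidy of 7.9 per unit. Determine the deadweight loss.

Competitive equilibrium: 192 − 0.5Q = 93.5 + 0.44Q → Q* = 104.7872, P* = 139.6064.
The subsidy lowers effective supply by 7.9: P = 85.6 + 0.44Q.
New quantity: 192 − 0.5Q = 85.6 + 0.44Q → Q' = 113.1915.
Overproduction ΔQ = 113.1915 − 104.7872 = 8.4043; wedge = subsidy = 7.9.
Deadweight loss = ½ × 8.4043 × 7.9 = 33.20.

33.20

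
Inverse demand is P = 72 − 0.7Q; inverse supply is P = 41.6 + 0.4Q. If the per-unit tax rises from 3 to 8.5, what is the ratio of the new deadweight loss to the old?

8.028

Competitive equilibrium: 72 − 0.7Q = 41.6 + 0.4Q → Q* = 27.6364, P* = 52.6545.
For a per-unit tax t: ΔQ = t/1.1, so DWL = ½·t·(t/1.1) = t²/2.2.
At t = 3: DWL = 4.091. At t = 8.5: DWL = 32.841.
Ratio = (8.5/3)² = 8.028.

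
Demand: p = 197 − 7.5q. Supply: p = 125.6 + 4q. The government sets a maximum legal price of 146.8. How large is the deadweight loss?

Competitive equilibrium: 197 − 7.5q = 125.6 + 4q → q* = 6.2087, p* = 150.4348.
At the ceiling p = 146.8, quantity supplied = (146.8 − 125.6)/4 = 5.3.
Willingness to pay at q' = 5.3: 197 − 7.5·5.3 = 157.25.
Δq = 6.2087 − 5.3 = 0.9087; wedge = 157.25 − 146.8 = 10.45.
Deadweight loss = ½ × 0.9087 × 10.45 = 4.75.

4.75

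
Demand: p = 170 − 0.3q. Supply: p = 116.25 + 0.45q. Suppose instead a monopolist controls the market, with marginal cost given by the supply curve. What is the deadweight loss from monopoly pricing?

157.23

Competitive equilibrium: 170 − 0.3q = 116.25 + 0.45q → q* = 71.6667, p* = 148.5.
Marginal revenue: MR = 170 − 0.6q. Set MR = MC: 170 − 0.6q = 116.25 + 0.45q → q_m = 51.1905.
Price p_m = 170 − 0.3·51.1905 = 154.6429; MC(q_m) = 116.25 + 0.45·51.1905 = 139.2857.
Competitive q* = 71.6667, so Δq = 20.4762; wedge = 154.6429 − 139.2857 = 15.3572.
DWL = ½ × 20.4762 × 15.3572 = 157.23.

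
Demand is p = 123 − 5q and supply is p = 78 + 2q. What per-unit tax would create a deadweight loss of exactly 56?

28

Competitive equilibrium: 123 − 5q = 78 + 2q → q* = 6.4286, p* = 90.8571.
A tax t gives Δq = t/7 and wedge t, so DWL = t²/14.
t²/14 = 56 → t² = 784 → t = 28.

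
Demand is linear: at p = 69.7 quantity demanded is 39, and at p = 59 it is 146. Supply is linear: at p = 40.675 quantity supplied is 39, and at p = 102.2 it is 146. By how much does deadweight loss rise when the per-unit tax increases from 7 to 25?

426.67

Demand slope = (59 − 69.7)/(146 − 39) = −0.1, so p = 73.6 − 0.1q.
Supply slope = (102.2 − 40.675)/(146 − 39) = 0.575, so p = 18.25 + 0.575q.
Competitive equilibrium: 73.6 − 0.1q = 18.25 + 0.575q → q* = 82, p* = 65.4.
For a per-unit tax t: Δq = t/0.675, so DWL = ½·t·(t/0.675) = t²/1.35.
At t = 7: DWL = 36.296. At t = 25: DWL = 462.963.
Increase = 462.963 − 36.296 = 426.67.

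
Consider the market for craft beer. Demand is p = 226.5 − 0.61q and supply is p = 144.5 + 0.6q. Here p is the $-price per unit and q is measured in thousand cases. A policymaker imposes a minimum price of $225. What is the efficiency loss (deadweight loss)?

$2580.53 thousand

Competitive equilibrium: 226.5 − 0.61q = 144.5 + 0.6q → q* = 67.7686, p* = 185.1612.
At the floor p = 225, quantity demanded = (226.5 − 225)/0.61 = 2.459.
Sellers' marginal cost at q' = 2.459: 144.5 + 0.6·2.459 = 145.9754.
Δq = 67.7686 − 2.459 = 65.3096; wedge = 225 − 145.9754 = 79.0246.
Deadweight loss = ½ × 65.3096 × 79.0246 = $2580.53 thousand.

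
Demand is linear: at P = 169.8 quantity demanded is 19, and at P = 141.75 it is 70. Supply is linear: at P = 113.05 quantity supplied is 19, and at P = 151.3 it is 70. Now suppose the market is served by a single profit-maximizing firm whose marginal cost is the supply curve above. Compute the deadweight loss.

Demand slope = (141.75 − 169.8)/(70 − 19) = −0.55, so P = 180.25 − 0.55Q.
Supply slope = (151.3 − 113.05)/(70 − 19) = 0.75, so P = 98.8 + 0.75Q.
Competitive equilibrium: 180.25 − 0.55Q = 98.8 + 0.75Q → Q* = 62.6538, P* = 145.7904.
Marginal revenue: MR = 180.25 − 1.1Q. Set MR = MC: 180.25 − 1.1Q = 98.8 + 0.75Q → Q_m = 44.027.
Price P_m = 180.25 − 0.55·44.027 = 156.0352; MC(Q_m) = 98.8 + 0.75·44.027 = 131.8203.
Competitive Q* = 62.6538, so ΔQ = 18.6268; wedge = 156.0352 − 131.8203 = 24.2149.
Deadweight loss = ½ × 18.6268 × 24.2149 = 225.52.

225.52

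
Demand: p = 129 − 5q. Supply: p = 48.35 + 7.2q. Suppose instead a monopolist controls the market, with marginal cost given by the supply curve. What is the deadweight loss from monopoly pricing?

22.53

Competitive equilibrium: 129 − 5q = 48.35 + 7.2q → q* = 6.6107, p* = 95.9467.
Marginal revenue: MR = 129 − 10q. Set MR = MC: 129 − 10q = 48.35 + 7.2q → q_m = 4.689.
Price p_m = 129 − 5·4.689 = 105.555; MC(q_m) = 48.35 + 7.2·4.689 = 82.1108.
Competitive q* = 6.6107, so Δq = 1.9217; wedge = 105.555 − 82.1108 = 23.4442.
Deadweight loss = ½ × 1.9217 × 23.4442 = 22.53.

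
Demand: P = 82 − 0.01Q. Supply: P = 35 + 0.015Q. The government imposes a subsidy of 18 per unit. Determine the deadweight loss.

Competitive equilibrium: 82 − 0.01Q = 35 + 0.015Q → Q* = 1880, P* = 63.2.
The subsidy lowers effective supply by 18: P = 17 + 0.015Q.
New quantity: 82 − 0.01Q = 17 + 0.015Q → Q' = 2600.
Overproduction ΔQ = 2600 − 1880 = 720; wedge = subsidy = 18.
Welfare loss = ½ × 720 × 18 = 6480.

6480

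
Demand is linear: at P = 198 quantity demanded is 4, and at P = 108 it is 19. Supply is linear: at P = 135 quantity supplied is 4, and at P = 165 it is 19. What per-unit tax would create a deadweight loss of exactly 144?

Demand slope = (108 − 198)/(19 − 4) = −6, so P = 222 − 6Q.
Supply slope = (165 − 135)/(19 − 4) = 2, so P = 127 + 2Q.
Competitive equilibrium: 222 − 6Q = 127 + 2Q → Q* = 11.875, P* = 150.75.
A tax t gives ΔQ = t/8 and wedge t, so DWL = t²/16.
t²/16 = 144 → t² = 2304 → t = 48.

48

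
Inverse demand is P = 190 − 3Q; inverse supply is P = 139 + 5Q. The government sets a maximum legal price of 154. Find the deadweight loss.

45.56

Competitive equilibrium: 190 − 3Q = 139 + 5Q → Q* = 6.375, P* = 170.875.
At the ceiling P = 154, quantity supplied = (154 − 139)/5 = 3.
Willingness to pay at Q' = 3: 190 − 3·3 = 181.
ΔQ = 6.375 − 3 = 3.375; wedge = 181 − 154 = 27.
DWL = ½ × 3.375 × 27 = 45.56.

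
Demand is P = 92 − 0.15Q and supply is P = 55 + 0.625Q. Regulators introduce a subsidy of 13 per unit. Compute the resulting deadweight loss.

Competitive equilibrium: 92 − 0.15Q = 55 + 0.625Q → Q* = 47.7419, P* = 84.8387.
The subsidy lowers effective supply by 13: P = 42 + 0.625Q.
New quantity: 92 − 0.15Q = 42 + 0.625Q → Q' = 64.5161.
Overproduction ΔQ = 64.5161 − 47.7419 = 16.7742; wedge = subsidy = 13.
Deadweight loss = ½ × 16.7742 × 13 = 109.03.

109.03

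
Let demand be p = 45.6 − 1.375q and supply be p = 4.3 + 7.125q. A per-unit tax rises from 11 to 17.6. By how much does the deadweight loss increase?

Competitive equilibrium: 45.6 − 1.375q = 4.3 + 7.125q → q* = 4.8588, p* = 38.9191.
For a per-unit tax t: Δq = t/8.5, so DWL = ½·t·(t/8.5) = t²/17.
At t = 11: DWL = 7.118. At t = 17.6: DWL = 18.221.
Increase = 18.221 − 7.118 = 11.10.

11.10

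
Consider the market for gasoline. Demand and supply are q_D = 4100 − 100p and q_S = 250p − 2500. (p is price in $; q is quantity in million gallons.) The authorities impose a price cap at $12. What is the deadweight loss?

In inverse form: demand p = 41 − 0.01q, supply p = 10 + 0.004q.
Competitive equilibrium: 41 − 0.01q = 10 + 0.004q → q* = 2214.2857, p* = 18.8571.
At the ceiling p = 12, quantity supplied = (12 − 10)/0.004 = 500.
Willingness to pay at q' = 500: 41 − 0.01·500 = 36.
Δq = 2214.2857 − 500 = 1714.2857; wedge = 36 − 12 = 24.
DWL = ½ × 1714.2857 × 24 = $20571.43 million.

$20571.43 million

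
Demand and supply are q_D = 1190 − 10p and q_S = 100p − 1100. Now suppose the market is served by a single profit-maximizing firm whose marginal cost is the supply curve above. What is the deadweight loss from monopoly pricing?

In inverse form: demand p = 119 − 0.1q, supply p = 11 + 0.01q.
Competitive equilibrium: 119 − 0.1q = 11 + 0.01q → q* = 981.81818, p* = 20.81818.
Marginal revenue: MR = 119 − 0.2q. Set MR = MC: 119 − 0.2q = 11 + 0.01q → q_m = 514.28571.
Price p_m = 119 − 0.1·514.28571 = 67.57143; MC(q_m) = 11 + 0.01·514.28571 = 16.14286.
Competitive q* = 981.81818, so Δq = 467.53247; wedge = 67.57143 − 16.14286 = 51.42857.
DWL = ½ × 467.53247 × 51.42857 = 12022.26.

12022.26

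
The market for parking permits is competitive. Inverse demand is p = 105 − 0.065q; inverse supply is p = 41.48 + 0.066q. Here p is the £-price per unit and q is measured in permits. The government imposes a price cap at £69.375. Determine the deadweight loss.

Competitive equilibrium: 105 − 0.065q = 41.48 + 0.066q → q* = 484.8855, p* = 73.4824.
At the ceiling p = 69.375, quantity supplied = (69.375 − 41.48)/0.066 = 422.6515.
Willingness to pay at q' = 422.6515: 105 − 0.065·422.6515 = 77.5277.
Δq = 484.8855 − 422.6515 = 62.234; wedge = 77.5277 − 69.375 = 8.1527.
The triangle = ½ × 62.234 × 8.1527 = £253.69.

£253.69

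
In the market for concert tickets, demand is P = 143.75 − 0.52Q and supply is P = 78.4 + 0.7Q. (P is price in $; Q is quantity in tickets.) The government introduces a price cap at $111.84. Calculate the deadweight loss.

$20.48

Competitive equilibrium: 143.75 − 0.52Q = 78.4 + 0.7Q → Q* = 53.5656, P* = 115.8959.
At the ceiling P = 111.84, quantity supplied = (111.84 − 78.4)/0.7 = 47.7714.
Willingness to pay at Q' = 47.7714: 143.75 − 0.52·47.7714 = 118.9089.
ΔQ = 53.5656 − 47.7714 = 5.7942; wedge = 118.9089 − 111.84 = 7.0689.
The triangle = ½ × 5.7942 × 7.0689 = $20.48.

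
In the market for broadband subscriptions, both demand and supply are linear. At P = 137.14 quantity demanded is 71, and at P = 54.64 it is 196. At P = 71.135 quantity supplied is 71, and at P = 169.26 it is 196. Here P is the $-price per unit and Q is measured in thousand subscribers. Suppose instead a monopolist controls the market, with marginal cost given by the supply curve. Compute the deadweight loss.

$966.94 thousand

Demand slope = (54.64 − 137.14)/(196 − 71) = −0.66, so P = 184 − 0.66Q.
Supply slope = (169.26 − 71.135)/(196 − 71) = 0.785, so P = 15.4 + 0.785Q.
Competitive equilibrium: 184 − 0.66Q = 15.4 + 0.785Q → Q* = 116.6782, P* = 106.9924.
Marginal revenue: MR = 184 − 1.32Q. Set MR = MC: 184 − 1.32Q = 15.4 + 0.785Q → Q_m = 80.095.
Price P_m = 184 − 0.66·80.095 = 131.1373; MC(Q_m) = 15.4 + 0.785·80.095 = 78.2746.
Competitive Q* = 116.6782, so ΔQ = 36.5832; wedge = 131.1373 − 78.2746 = 52.8627.
Welfare loss = ½ × 36.5832 × 52.8627 = $966.94 thousand.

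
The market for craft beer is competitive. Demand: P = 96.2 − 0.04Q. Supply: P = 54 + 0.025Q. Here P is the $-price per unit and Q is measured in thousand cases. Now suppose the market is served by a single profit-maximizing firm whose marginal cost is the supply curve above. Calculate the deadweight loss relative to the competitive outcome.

Competitive equilibrium: 96.2 − 0.04Q = 54 + 0.025Q → Q* = 649.2308, P* = 70.2308.
Marginal revenue: MR = 96.2 − 0.08Q. Set MR = MC: 96.2 − 0.08Q = 54 + 0.025Q → Q_m = 401.9048.
Price P_m = 96.2 − 0.04·401.9048 = 80.1238; MC(Q_m) = 54 + 0.025·401.9048 = 64.0476.
Competitive Q* = 649.2308, so ΔQ = 247.326; wedge = 80.1238 − 64.0476 = 16.0762.
DWL = ½ × 247.326 × 16.0762 = $1988.03 thousand.

$1988.03 thousand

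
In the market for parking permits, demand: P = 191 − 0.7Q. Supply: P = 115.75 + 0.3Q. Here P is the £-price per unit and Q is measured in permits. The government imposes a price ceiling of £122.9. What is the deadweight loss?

Competitive equilibrium: 191 − 0.7Q = 115.75 + 0.3Q → Q* = 75.25, P* = 138.325.
At the ceiling P = 122.9, quantity supplied = (122.9 − 115.75)/0.3 = 23.8333.
Willingness to pay at Q' = 23.8333: 191 − 0.7·23.8333 = 174.3167.
ΔQ = 75.25 − 23.8333 = 51.4167; wedge = 174.3167 − 122.9 = 51.4167.
Welfare loss = ½ × 51.4167 × 51.4167 = £1321.84.

£1321.84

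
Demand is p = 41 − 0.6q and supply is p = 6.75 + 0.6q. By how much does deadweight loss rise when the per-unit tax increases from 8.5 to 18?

104.90

Competitive equilibrium: 41 − 0.6q = 6.75 + 0.6q → q* = 28.5417, p* = 23.875.
For a per-unit tax t: Δq = t/1.2, so DWL = ½·t·(t/1.2) = t²/2.4.
At t = 8.5: DWL = 30.104. At t = 18: DWL = 135.
Increase = 135 − 30.104 = 104.90.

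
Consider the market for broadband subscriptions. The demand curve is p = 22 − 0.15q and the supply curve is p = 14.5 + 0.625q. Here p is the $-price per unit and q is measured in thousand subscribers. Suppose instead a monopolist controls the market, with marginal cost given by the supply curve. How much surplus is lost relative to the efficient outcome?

Competitive equilibrium: 22 − 0.15q = 14.5 + 0.625q → q* = 9.6774, p* = 20.5484.
Marginal revenue: MR = 22 − 0.3q. Set MR = MC: 22 − 0.3q = 14.5 + 0.625q → q_m = 8.1081.
Price p_m = 22 − 0.15·8.1081 = 20.7838; MC(q_m) = 14.5 + 0.625·8.1081 = 19.5676.
Competitive q* = 9.6774, so Δq = 1.5693; wedge = 20.7838 − 19.5676 = 1.2162.
The triangle = ½ × 1.5693 × 1.2162 = $0.95 thousand.

$0.95 thousand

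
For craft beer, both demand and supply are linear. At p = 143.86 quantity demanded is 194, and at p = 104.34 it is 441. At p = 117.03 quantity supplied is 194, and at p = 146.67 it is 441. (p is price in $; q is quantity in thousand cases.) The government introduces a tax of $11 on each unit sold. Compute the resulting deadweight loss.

$216.07 thousand

Demand slope = (104.34 − 143.86)/(441 − 194) = −0.16, so p = 174.9 − 0.16q.
Supply slope = (146.67 − 117.03)/(441 − 194) = 0.12, so p = 93.75 + 0.12q.
Competitive equilibrium: 174.9 − 0.16q = 93.75 + 0.12q → q* = 289.8214, p* = 128.5286.
With the tax, the buyer price exceeds the seller price by 11: (174.9 − 0.16q) − (93.75 + 0.12q) = 11 → q' = 250.5357.
Δq = 289.8214 − 250.5357 = 39.2857; the wedge equals the tax, 11.
DWL = ½ × 39.2857 × 11 = $216.07 thousand.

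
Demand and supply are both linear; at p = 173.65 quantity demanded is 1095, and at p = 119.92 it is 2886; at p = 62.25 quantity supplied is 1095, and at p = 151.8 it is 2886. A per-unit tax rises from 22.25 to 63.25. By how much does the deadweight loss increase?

Demand slope = (119.92 − 173.65)/(2886 − 1095) = −0.03, so p = 206.5 − 0.03q.
Supply slope = (151.8 − 62.25)/(2886 − 1095) = 0.05, so p = 7.5 + 0.05q.
Competitive equilibrium: 206.5 − 0.03q = 7.5 + 0.05q → q* = 2487.5, p* = 131.875.
For a per-unit tax t: Δq = t/0.08, so DWL = ½·t·(t/0.08) = t²/0.16.
At t = 22.25: DWL = 3094.141. At t = 63.25: DWL = 25003.516.
Increase = 25003.516 − 3094.141 = 21909.375.

21909.375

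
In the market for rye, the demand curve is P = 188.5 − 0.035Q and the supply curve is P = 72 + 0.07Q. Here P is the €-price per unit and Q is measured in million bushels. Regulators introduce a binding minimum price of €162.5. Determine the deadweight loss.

€7058.33 million

Competitive equilibrium: 188.5 − 0.035Q = 72 + 0.07Q → Q* = 1109.5238, P* = 149.6667.
At the floor P = 162.5, quantity demanded = (188.5 − 162.5)/0.035 = 742.8571.
Sellers' marginal cost at Q' = 742.8571: 72 + 0.07·742.8571 = 124.
ΔQ = 1109.5238 − 742.8571 = 366.6667; wedge = 162.5 − 124 = 38.5.
Welfare loss = ½ × 366.6667 × 38.5 = €7058.33 million.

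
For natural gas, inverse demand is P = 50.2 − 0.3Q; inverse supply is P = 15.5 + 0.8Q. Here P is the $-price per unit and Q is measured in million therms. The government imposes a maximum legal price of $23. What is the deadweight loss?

Competitive equilibrium: 50.2 − 0.3Q = 15.5 + 0.8Q → Q* = 31.5455, P* = 40.7364.
At the ceiling P = 23, quantity supplied = (23 − 15.5)/0.8 = 9.375.
Willingness to pay at Q' = 9.375: 50.2 − 0.3·9.375 = 47.3875.
ΔQ = 31.5455 − 9.375 = 22.1705; wedge = 47.3875 − 23 = 24.3875.
The triangle = ½ × 22.1705 × 24.3875 = $270.34 million.

$270.34 million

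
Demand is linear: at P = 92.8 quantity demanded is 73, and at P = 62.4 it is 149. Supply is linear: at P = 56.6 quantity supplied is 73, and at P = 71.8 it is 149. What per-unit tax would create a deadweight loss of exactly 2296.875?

52.5

Demand slope = (62.4 − 92.8)/(149 − 73) = −0.4, so P = 122 − 0.4Q.
Supply slope = (71.8 − 56.6)/(149 − 73) = 0.2, so P = 42 + 0.2Q.
Competitive equilibrium: 122 − 0.4Q = 42 + 0.2Q → Q* = 133.3333, P* = 68.6667.
A tax t gives ΔQ = t/0.6 and wedge t, so DWL = t²/1.2.
t²/1.2 = 2296.875 → t² = 2756.25 → t = 52.5.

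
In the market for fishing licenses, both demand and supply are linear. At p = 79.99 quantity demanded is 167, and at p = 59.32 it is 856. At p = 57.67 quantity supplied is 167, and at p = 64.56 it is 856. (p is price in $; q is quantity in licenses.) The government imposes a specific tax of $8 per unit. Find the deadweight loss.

$800

Demand slope = (59.32 − 79.99)/(856 − 167) = −0.03, so p = 85 − 0.03q.
Supply slope = (64.56 − 57.67)/(856 − 167) = 0.01, so p = 56 + 0.01q.
Competitive equilibrium: 85 − 0.03q = 56 + 0.01q → q* = 725, p* = 63.25.
With the tax, the buyer price exceeds the seller price by 8: (85 − 0.03q) − (56 + 0.01q) = 8 → q' = 525.
Δq = 725 − 525 = 200; the wedge equals the tax, 8.
Deadweight loss = ½ × 200 × 8 = $800.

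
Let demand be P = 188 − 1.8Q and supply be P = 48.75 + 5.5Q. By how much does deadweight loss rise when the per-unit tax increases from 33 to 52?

110.62

Competitive equilibrium: 188 − 1.8Q = 48.75 + 5.5Q → Q* = 19.0753, P* = 153.6644.
For a per-unit tax t: ΔQ = t/7.3, so DWL = ½·t·(t/7.3) = t²/14.6.
At t = 33: DWL = 74.589. At t = 52: DWL = 185.205.
Increase = 185.205 − 74.589 = 110.62.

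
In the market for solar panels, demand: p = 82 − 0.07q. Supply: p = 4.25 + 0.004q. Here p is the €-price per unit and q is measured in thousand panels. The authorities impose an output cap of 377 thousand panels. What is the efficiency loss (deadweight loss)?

€16792.04 thousand

Competitive equilibrium: 82 − 0.07q = 4.25 + 0.004q → q* = 1050.6757, p* = 8.4527.
At q = 377: demand price = 82 − 0.07·377 = 55.61; supply price = 4.25 + 0.004·377 = 5.758.
Δq = 1050.6757 − 377 = 673.6757; wedge = 55.61 − 5.758 = 49.852.
DWL = ½ × 673.6757 × 49.852 = €16792.04 thousand.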